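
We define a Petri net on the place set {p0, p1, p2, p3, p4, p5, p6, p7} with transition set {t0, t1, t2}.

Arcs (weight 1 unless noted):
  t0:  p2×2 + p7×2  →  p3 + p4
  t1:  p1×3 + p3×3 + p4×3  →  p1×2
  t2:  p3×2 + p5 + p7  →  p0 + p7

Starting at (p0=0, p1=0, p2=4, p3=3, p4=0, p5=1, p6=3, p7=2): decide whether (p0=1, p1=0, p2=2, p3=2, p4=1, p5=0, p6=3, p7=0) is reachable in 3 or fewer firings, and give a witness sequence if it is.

step 1: fire t2:  (p0=0, p1=0, p2=4, p3=3, p4=0, p5=1, p6=3, p7=2) → (p0=1, p1=0, p2=4, p3=1, p4=0, p5=0, p6=3, p7=2)
step 2: fire t0:  (p0=1, p1=0, p2=4, p3=1, p4=0, p5=0, p6=3, p7=2) → (p0=1, p1=0, p2=2, p3=2, p4=1, p5=0, p6=3, p7=0)

YES — reachable via ⟨t2, t0⟩ (2 firings)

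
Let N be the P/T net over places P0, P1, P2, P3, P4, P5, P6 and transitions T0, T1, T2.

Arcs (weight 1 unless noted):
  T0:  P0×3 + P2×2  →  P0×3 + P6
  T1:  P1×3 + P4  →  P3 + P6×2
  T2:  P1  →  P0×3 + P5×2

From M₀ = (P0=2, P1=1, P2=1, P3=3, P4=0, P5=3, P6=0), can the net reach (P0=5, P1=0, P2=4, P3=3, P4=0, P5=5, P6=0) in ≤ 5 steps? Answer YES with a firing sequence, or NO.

NO — not reachable within 5 firings

depth 0: 1 marking
depth 1: 2 markings reached so far
depth 2: 2 markings reached so far
(frontier empty at depth 2; search complete)
target is not among the 2 markings reachable within 5 steps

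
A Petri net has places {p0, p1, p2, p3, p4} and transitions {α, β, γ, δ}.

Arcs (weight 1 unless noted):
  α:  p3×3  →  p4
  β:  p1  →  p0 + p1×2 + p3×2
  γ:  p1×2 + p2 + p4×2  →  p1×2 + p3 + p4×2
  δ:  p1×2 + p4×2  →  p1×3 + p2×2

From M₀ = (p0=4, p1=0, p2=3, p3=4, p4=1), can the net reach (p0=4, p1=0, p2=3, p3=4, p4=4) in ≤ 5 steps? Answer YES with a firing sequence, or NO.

NO — not reachable within 5 firings

depth 0: 1 marking
depth 1: 2 markings reached so far
depth 2: 2 markings reached so far
(frontier empty at depth 2; search complete)
target is not among the 2 markings reachable within 5 steps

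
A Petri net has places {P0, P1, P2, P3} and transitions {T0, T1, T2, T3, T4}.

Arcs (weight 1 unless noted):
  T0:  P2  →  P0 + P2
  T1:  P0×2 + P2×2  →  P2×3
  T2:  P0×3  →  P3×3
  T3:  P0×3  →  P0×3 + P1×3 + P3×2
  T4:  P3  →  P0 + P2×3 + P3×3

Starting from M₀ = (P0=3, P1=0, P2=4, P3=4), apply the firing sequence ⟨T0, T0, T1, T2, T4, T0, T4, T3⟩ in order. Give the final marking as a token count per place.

step 1: fire T0:  (P0=3, P1=0, P2=4, P3=4) → (P0=4, P1=0, P2=4, P3=4)
step 2: fire T0:  (P0=4, P1=0, P2=4, P3=4) → (P0=5, P1=0, P2=4, P3=4)
step 3: fire T1:  (P0=5, P1=0, P2=4, P3=4) → (P0=3, P1=0, P2=5, P3=4)
step 4: fire T2:  (P0=3, P1=0, P2=5, P3=4) → (P0=0, P1=0, P2=5, P3=7)
step 5: fire T4:  (P0=0, P1=0, P2=5, P3=7) → (P0=1, P1=0, P2=8, P3=9)
step 6: fire T0:  (P0=1, P1=0, P2=8, P3=9) → (P0=2, P1=0, P2=8, P3=9)
step 7: fire T4:  (P0=2, P1=0, P2=8, P3=9) → (P0=3, P1=0, P2=11, P3=11)
step 8: fire T3:  (P0=3, P1=0, P2=11, P3=11) → (P0=3, P1=3, P2=11, P3=13)

(P0=3, P1=3, P2=11, P3=13)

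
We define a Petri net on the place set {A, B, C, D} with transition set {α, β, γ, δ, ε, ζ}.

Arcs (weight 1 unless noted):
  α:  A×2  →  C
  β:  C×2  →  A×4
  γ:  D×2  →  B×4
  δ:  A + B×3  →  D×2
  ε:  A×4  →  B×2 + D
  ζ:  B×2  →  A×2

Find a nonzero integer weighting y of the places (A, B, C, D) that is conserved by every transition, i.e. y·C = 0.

Incidence matrix C (rows=places, cols=transitions):
        α    β    γ    δ    ε    ζ
    A  -2    4    0   -1   -4    2
    B   0    0    4   -3    2   -2
    C   1   -2    0    0    0    0
    D   0    0   -2    2    1    0

Candidate y = [1, 1, 2, 2]; check y·C column-wise:
  col α: 1·-2 + 1·0 + 2·1 + 2·0 = 0
  col β: 1·4 + 1·0 + 2·-2 + 2·0 = 0
  col γ: 1·0 + 1·4 + 2·0 + 2·-2 = 0
  col δ: 1·-1 + 1·-3 + 2·0 + 2·2 = 0
  col ε: 1·-4 + 1·2 + 2·0 + 2·1 = 0
  col ζ: 1·2 + 1·-2 + 2·0 + 2·0 = 0

y = (A:1, B:1, C:2, D:2)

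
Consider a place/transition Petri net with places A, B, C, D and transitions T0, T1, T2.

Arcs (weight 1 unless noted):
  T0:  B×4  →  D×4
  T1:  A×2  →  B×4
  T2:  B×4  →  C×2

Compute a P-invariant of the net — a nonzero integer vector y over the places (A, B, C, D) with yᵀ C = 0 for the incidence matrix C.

Incidence matrix C (rows=places, cols=transitions):
       T0   T1   T2
    A   0   -2    0
    B  -4    4   -4
    C   0    0    2
    D   4    0    0

Candidate y = [2, 1, 2, 1]; check y·C column-wise:
  col T0: 2·0 + 1·-4 + 2·0 + 1·4 = 0
  col T1: 2·-2 + 1·4 + 2·0 + 1·0 = 0
  col T2: 2·0 + 1·-4 + 2·2 + 1·0 = 0

y = (A:2, B:1, C:2, D:1)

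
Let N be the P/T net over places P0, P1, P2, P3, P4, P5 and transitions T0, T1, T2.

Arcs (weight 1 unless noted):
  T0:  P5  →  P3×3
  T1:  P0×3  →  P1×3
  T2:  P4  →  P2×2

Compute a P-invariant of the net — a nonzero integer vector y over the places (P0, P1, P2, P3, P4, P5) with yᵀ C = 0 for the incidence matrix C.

y = (P0:1, P1:1, P2:0, P3:0, P4:0, P5:0)

Incidence matrix C (rows=places, cols=transitions):
       T0   T1   T2
   P0   0   -3    0
   P1   0    3    0
   P2   0    0    2
   P3   3    0    0
   P4   0    0   -1
   P5  -1    0    0

Candidate y = [1, 1, 0, 0, 0, 0]; check y·C column-wise:
  col T0: 1·0 + 1·0 + 0·3 + 0·-1 = 0
  col T1: 1·-3 + 1·3 = 0
  col T2: 1·0 + 1·0 + 0·2 + 0·-1 = 0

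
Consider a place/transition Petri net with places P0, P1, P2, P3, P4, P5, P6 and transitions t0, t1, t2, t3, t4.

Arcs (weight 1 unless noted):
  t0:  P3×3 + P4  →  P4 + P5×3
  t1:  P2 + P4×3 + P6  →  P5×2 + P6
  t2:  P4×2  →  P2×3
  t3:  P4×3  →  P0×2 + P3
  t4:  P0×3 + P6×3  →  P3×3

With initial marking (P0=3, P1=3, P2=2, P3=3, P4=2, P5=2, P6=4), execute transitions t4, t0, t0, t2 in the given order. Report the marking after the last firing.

step 1: fire t4:  (P0=3, P1=3, P2=2, P3=3, P4=2, P5=2, P6=4) → (P0=0, P1=3, P2=2, P3=6, P4=2, P5=2, P6=1)
step 2: fire t0:  (P0=0, P1=3, P2=2, P3=6, P4=2, P5=2, P6=1) → (P0=0, P1=3, P2=2, P3=3, P4=2, P5=5, P6=1)
step 3: fire t0:  (P0=0, P1=3, P2=2, P3=3, P4=2, P5=5, P6=1) → (P0=0, P1=3, P2=2, P3=0, P4=2, P5=8, P6=1)
step 4: fire t2:  (P0=0, P1=3, P2=2, P3=0, P4=2, P5=8, P6=1) → (P0=0, P1=3, P2=5, P3=0, P4=0, P5=8, P6=1)

(P0=0, P1=3, P2=5, P3=0, P4=0, P5=8, P6=1)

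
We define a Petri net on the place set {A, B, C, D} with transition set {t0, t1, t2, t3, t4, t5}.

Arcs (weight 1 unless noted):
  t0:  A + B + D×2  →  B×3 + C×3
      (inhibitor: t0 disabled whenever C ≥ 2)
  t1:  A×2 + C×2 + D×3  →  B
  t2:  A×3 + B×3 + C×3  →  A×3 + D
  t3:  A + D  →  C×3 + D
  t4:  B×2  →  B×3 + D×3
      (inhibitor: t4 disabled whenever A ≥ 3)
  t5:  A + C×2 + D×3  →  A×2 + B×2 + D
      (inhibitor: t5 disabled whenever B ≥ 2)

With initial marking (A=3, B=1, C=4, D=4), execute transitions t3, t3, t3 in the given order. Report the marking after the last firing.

(A=0, B=1, C=13, D=4)

step 1: fire t3:  (A=3, B=1, C=4, D=4) → (A=2, B=1, C=7, D=4)
step 2: fire t3:  (A=2, B=1, C=7, D=4) → (A=1, B=1, C=10, D=4)
step 3: fire t3:  (A=1, B=1, C=10, D=4) → (A=0, B=1, C=13, D=4)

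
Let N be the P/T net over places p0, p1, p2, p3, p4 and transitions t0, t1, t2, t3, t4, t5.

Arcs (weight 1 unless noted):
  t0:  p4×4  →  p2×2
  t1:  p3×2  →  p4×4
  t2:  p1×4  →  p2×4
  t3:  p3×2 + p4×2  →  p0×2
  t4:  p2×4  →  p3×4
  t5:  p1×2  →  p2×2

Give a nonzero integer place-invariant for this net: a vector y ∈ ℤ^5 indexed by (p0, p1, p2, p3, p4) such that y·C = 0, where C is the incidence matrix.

Incidence matrix C (rows=places, cols=transitions):
       t0   t1   t2   t3   t4   t5
   p0   0    0    0    2    0    0
   p1   0    0   -4    0    0   -2
   p2   2    0    4    0   -4    2
   p3   0   -2    0   -2    4    0
   p4  -4    4    0   -2    0    0

Candidate y = [3, 2, 2, 2, 1]; check y·C column-wise:
  col t0: 3·0 + 2·0 + 2·2 + 2·0 + 1·-4 = 0
  col t1: 3·0 + 2·0 + 2·0 + 2·-2 + 1·4 = 0
  col t2: 3·0 + 2·-4 + 2·4 + 2·0 + 1·0 = 0
  col t3: 3·2 + 2·0 + 2·0 + 2·-2 + 1·-2 = 0
  col t4: 3·0 + 2·0 + 2·-4 + 2·4 + 1·0 = 0
  col t5: 3·0 + 2·-2 + 2·2 + 2·0 + 1·0 = 0

y = (p0:3, p1:2, p2:2, p3:2, p4:1)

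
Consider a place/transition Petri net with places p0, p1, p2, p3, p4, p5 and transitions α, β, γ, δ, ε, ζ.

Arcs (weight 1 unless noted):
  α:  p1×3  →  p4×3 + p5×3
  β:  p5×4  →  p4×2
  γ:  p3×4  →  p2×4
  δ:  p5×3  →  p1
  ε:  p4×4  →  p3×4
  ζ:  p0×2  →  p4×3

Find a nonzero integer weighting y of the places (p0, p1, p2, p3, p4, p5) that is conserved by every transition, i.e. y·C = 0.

y = (p0:3, p1:3, p2:2, p3:2, p4:2, p5:1)

Incidence matrix C (rows=places, cols=transitions):
        α    β    γ    δ    ε    ζ
   p0   0    0    0    0    0   -2
   p1  -3    0    0    1    0    0
   p2   0    0    4    0    0    0
   p3   0    0   -4    0    4    0
   p4   3    2    0    0   -4    3
   p5   3   -4    0   -3    0    0

Candidate y = [3, 3, 2, 2, 2, 1]; check y·C column-wise:
  col α: 3·0 + 3·-3 + 2·0 + 2·0 + 2·3 + 1·3 = 0
  col β: 3·0 + 3·0 + 2·0 + 2·0 + 2·2 + 1·-4 = 0
  col γ: 3·0 + 3·0 + 2·4 + 2·-4 + 2·0 + 1·0 = 0
  col δ: 3·0 + 3·1 + 2·0 + 2·0 + 2·0 + 1·-3 = 0
  col ε: 3·0 + 3·0 + 2·0 + 2·4 + 2·-4 + 1·0 = 0
  col ζ: 3·-2 + 3·0 + 2·0 + 2·0 + 2·3 + 1·0 = 0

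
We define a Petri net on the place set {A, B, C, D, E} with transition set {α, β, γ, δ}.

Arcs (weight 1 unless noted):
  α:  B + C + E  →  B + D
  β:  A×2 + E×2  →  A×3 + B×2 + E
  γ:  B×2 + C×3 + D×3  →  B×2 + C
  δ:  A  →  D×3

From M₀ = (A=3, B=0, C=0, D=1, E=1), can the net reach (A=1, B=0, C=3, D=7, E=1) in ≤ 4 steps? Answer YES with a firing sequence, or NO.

depth 0: 1 marking
depth 1: 2 markings reached so far
depth 2: 3 markings reached so far
depth 3: 4 markings reached so far
depth 4: 4 markings reached so far
(frontier empty at depth 4; search complete)
target is not among the 4 markings reachable within 4 steps

NO — not reachable within 4 firings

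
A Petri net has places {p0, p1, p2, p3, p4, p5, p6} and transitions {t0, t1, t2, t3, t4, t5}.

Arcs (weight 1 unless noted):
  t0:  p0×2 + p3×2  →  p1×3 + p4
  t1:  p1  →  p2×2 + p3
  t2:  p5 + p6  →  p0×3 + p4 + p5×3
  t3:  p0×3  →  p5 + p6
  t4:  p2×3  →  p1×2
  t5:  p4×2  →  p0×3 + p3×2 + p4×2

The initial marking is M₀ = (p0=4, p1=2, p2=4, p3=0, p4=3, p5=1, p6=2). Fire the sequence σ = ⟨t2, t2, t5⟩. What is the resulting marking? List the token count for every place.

(p0=13, p1=2, p2=4, p3=2, p4=5, p5=5, p6=0)

step 1: fire t2:  (p0=4, p1=2, p2=4, p3=0, p4=3, p5=1, p6=2) → (p0=7, p1=2, p2=4, p3=0, p4=4, p5=3, p6=1)
step 2: fire t2:  (p0=7, p1=2, p2=4, p3=0, p4=4, p5=3, p6=1) → (p0=10, p1=2, p2=4, p3=0, p4=5, p5=5, p6=0)
step 3: fire t5:  (p0=10, p1=2, p2=4, p3=0, p4=5, p5=5, p6=0) → (p0=13, p1=2, p2=4, p3=2, p4=5, p5=5, p6=0)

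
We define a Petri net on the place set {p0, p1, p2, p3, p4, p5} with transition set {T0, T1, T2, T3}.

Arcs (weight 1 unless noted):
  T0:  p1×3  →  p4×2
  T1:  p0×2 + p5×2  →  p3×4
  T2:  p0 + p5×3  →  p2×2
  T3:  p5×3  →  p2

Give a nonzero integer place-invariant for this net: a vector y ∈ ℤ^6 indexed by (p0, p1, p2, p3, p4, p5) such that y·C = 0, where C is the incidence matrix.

Incidence matrix C (rows=places, cols=transitions):
       T0   T1   T2   T3
   p0   0   -2   -1    0
   p1  -3    0    0    0
   p2   0    0    2    1
   p3   0    4    0    0
   p4   2    0    0    0
   p5   0   -2   -3   -3

Candidate y = [0, 2, 0, 0, 3, 0]; check y·C column-wise:
  col T0: 2·-3 + 3·2 = 0
  col T1: 0·-2 + 2·0 + 0·4 + 3·0 + 0·-2 = 0
  col T2: 0·-1 + 2·0 + 0·2 + 3·0 + 0·-3 = 0
  col T3: 2·0 + 0·1 + 3·0 + 0·-3 = 0

y = (p0:0, p1:2, p2:0, p3:0, p4:3, p5:0)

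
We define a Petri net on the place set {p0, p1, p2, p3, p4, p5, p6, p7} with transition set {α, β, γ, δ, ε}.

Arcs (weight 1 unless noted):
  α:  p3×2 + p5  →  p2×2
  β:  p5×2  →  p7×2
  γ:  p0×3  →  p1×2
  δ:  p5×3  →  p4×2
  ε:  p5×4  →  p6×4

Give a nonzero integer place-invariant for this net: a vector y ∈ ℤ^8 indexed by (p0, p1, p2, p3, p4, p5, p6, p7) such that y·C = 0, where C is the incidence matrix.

Incidence matrix C (rows=places, cols=transitions):
        α    β    γ    δ    ε
   p0   0    0   -3    0    0
   p1   0    0    2    0    0
   p2   2    0    0    0    0
   p3  -2    0    0    0    0
   p4   0    0    0    2    0
   p5  -1   -2    0   -3   -4
   p6   0    0    0    0    4
   p7   0    2    0    0    0

Candidate y = [2, 3, 0, 0, 0, 0, 0, 0]; check y·C column-wise:
  col α: 2·0 + 3·0 + 0·2 + 0·-2 + 0·-1 = 0
  col β: 2·0 + 3·0 + 0·-2 + 0·2 = 0
  col γ: 2·-3 + 3·2 = 0
  col δ: 2·0 + 3·0 + 0·2 + 0·-3 = 0
  col ε: 2·0 + 3·0 + 0·-4 + 0·4 = 0

y = (p0:2, p1:3, p2:0, p3:0, p4:0, p5:0, p6:0, p7:0)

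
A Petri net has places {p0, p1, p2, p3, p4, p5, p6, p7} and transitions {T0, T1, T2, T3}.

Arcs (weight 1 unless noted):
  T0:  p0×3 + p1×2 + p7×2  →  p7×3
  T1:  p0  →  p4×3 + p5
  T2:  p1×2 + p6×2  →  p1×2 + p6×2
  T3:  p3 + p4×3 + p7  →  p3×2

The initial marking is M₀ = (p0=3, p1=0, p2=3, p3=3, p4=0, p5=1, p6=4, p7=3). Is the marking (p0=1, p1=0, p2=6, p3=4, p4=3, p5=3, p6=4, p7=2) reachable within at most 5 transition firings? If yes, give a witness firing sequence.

depth 0: 1 marking
depth 1: 2 markings reached so far
depth 2: 4 markings reached so far
depth 3: 6 markings reached so far
depth 4: 8 markings reached so far
depth 5: 9 markings reached so far
target is not among the 9 markings reachable within 5 steps

NO — not reachable within 5 firings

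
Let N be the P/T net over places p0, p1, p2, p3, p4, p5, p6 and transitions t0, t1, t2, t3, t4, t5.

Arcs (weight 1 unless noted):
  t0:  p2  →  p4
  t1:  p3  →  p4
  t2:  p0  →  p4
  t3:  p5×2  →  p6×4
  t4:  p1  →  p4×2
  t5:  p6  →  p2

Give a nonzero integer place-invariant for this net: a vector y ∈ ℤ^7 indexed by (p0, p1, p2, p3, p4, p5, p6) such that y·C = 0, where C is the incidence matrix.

Incidence matrix C (rows=places, cols=transitions):
       t0   t1   t2   t3   t4   t5
   p0   0    0   -1    0    0    0
   p1   0    0    0    0   -1    0
   p2  -1    0    0    0    0    1
   p3   0   -1    0    0    0    0
   p4   1    1    1    0    2    0
   p5   0    0    0   -2    0    0
   p6   0    0    0    4    0   -1

Candidate y = [1, 2, 1, 1, 1, 2, 1]; check y·C column-wise:
  col t0: 1·0 + 2·0 + 1·-1 + 1·0 + 1·1 + 2·0 + 1·0 = 0
  col t1: 1·0 + 2·0 + 1·0 + 1·-1 + 1·1 + 2·0 + 1·0 = 0
  col t2: 1·-1 + 2·0 + 1·0 + 1·0 + 1·1 + 2·0 + 1·0 = 0
  col t3: 1·0 + 2·0 + 1·0 + 1·0 + 1·0 + 2·-2 + 1·4 = 0
  col t4: 1·0 + 2·-1 + 1·0 + 1·0 + 1·2 + 2·0 + 1·0 = 0
  col t5: 1·0 + 2·0 + 1·1 + 1·0 + 1·0 + 2·0 + 1·-1 = 0

y = (p0:1, p1:2, p2:1, p3:1, p4:1, p5:2, p6:1)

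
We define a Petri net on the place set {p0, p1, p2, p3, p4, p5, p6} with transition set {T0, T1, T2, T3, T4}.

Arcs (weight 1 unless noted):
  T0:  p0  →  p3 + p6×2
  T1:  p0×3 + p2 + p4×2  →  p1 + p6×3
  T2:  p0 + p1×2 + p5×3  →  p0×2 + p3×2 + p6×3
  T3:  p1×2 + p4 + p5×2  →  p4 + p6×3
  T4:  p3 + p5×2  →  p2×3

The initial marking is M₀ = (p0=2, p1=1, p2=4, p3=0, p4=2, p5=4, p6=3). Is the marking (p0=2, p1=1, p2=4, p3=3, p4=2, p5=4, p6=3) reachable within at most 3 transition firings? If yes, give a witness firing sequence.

NO — not reachable within 3 firings

depth 0: 1 marking
depth 1: 2 markings reached so far
depth 2: 4 markings reached so far
depth 3: 5 markings reached so far
target is not among the 5 markings reachable within 3 steps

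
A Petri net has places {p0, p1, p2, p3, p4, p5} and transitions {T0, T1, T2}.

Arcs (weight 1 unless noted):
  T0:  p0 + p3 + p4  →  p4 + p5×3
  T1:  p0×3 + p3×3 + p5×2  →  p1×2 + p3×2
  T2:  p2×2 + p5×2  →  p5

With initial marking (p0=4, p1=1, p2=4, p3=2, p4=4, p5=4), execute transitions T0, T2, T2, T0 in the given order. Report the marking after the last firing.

step 1: fire T0:  (p0=4, p1=1, p2=4, p3=2, p4=4, p5=4) → (p0=3, p1=1, p2=4, p3=1, p4=4, p5=7)
step 2: fire T2:  (p0=3, p1=1, p2=4, p3=1, p4=4, p5=7) → (p0=3, p1=1, p2=2, p3=1, p4=4, p5=6)
step 3: fire T2:  (p0=3, p1=1, p2=2, p3=1, p4=4, p5=6) → (p0=3, p1=1, p2=0, p3=1, p4=4, p5=5)
step 4: fire T0:  (p0=3, p1=1, p2=0, p3=1, p4=4, p5=5) → (p0=2, p1=1, p2=0, p3=0, p4=4, p5=8)

(p0=2, p1=1, p2=0, p3=0, p4=4, p5=8)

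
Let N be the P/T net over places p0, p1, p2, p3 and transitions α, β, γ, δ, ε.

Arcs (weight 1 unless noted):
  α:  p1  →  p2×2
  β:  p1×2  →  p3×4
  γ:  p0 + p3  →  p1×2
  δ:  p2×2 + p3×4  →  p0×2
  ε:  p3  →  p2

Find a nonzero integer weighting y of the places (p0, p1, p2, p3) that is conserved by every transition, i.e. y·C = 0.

Incidence matrix C (rows=places, cols=transitions):
        α    β    γ    δ    ε
   p0   0    0   -1    2    0
   p1  -1   -2    2    0    0
   p2   2    0    0   -2    1
   p3   0    4   -1   -4   -1

Candidate y = [3, 2, 1, 1]; check y·C column-wise:
  col α: 3·0 + 2·-1 + 1·2 + 1·0 = 0
  col β: 3·0 + 2·-2 + 1·0 + 1·4 = 0
  col γ: 3·-1 + 2·2 + 1·0 + 1·-1 = 0
  col δ: 3·2 + 2·0 + 1·-2 + 1·-4 = 0
  col ε: 3·0 + 2·0 + 1·1 + 1·-1 = 0

y = (p0:3, p1:2, p2:1, p3:1)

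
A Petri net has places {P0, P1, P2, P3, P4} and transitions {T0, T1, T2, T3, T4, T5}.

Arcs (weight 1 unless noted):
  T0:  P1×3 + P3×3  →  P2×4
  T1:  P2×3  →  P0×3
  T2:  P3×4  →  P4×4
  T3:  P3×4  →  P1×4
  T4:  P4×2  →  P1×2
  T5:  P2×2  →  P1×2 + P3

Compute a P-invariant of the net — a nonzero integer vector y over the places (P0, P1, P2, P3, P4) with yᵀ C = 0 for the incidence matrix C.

y = (P0:3, P1:2, P2:3, P3:2, P4:2)

Incidence matrix C (rows=places, cols=transitions):
       T0   T1   T2   T3   T4   T5
   P0   0    3    0    0    0    0
   P1  -3    0    0    4    2    2
   P2   4   -3    0    0    0   -2
   P3  -3    0   -4   -4    0    1
   P4   0    0    4    0   -2    0

Candidate y = [3, 2, 3, 2, 2]; check y·C column-wise:
  col T0: 3·0 + 2·-3 + 3·4 + 2·-3 + 2·0 = 0
  col T1: 3·3 + 2·0 + 3·-3 + 2·0 + 2·0 = 0
  col T2: 3·0 + 2·0 + 3·0 + 2·-4 + 2·4 = 0
  col T3: 3·0 + 2·4 + 3·0 + 2·-4 + 2·0 = 0
  col T4: 3·0 + 2·2 + 3·0 + 2·0 + 2·-2 = 0
  col T5: 3·0 + 2·2 + 3·-2 + 2·1 + 2·0 = 0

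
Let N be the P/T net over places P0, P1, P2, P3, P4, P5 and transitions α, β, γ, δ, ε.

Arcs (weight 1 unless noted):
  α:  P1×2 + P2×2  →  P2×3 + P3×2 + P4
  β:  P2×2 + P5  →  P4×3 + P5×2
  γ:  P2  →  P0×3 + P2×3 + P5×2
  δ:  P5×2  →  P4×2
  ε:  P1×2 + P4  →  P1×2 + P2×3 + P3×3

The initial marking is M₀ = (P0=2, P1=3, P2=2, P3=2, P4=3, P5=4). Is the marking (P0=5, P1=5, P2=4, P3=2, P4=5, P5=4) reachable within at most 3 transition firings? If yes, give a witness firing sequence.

NO — not reachable within 3 firings

depth 0: 1 marking
depth 1: 6 markings reached so far
depth 2: 19 markings reached so far
depth 3: 45 markings reached so far
target is not among the 45 markings reachable within 3 steps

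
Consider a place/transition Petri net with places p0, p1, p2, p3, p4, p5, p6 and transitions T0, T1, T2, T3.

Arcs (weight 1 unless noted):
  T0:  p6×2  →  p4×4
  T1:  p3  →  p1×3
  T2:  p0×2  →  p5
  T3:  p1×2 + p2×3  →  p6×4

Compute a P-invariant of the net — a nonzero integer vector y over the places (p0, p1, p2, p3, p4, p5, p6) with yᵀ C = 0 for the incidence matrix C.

Incidence matrix C (rows=places, cols=transitions):
       T0   T1   T2   T3
   p0   0    0   -2    0
   p1   0    3    0   -2
   p2   0    0    0   -3
   p3   0   -1    0    0
   p4   4    0    0    0
   p5   0    0    1    0
   p6  -2    0    0    4

Candidate y = [0, 3, -2, 9, 0, 0, 0]; check y·C column-wise:
  col T0: 3·0 + -2·0 + 9·0 + 0·4 + 0·-2 = 0
  col T1: 3·3 + -2·0 + 9·-1 = 0
  col T2: 0·-2 + 3·0 + -2·0 + 9·0 + 0·1 = 0
  col T3: 3·-2 + -2·-3 + 9·0 + 0·4 = 0

y = (p0:0, p1:3, p2:-2, p3:9, p4:0, p5:0, p6:0)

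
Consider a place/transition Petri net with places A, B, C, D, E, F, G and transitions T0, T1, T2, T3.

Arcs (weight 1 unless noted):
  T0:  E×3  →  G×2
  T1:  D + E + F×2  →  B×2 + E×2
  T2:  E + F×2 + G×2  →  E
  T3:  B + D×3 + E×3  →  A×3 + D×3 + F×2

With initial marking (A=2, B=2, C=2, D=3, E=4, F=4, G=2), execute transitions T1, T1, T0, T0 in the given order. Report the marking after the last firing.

step 1: fire T1:  (A=2, B=2, C=2, D=3, E=4, F=4, G=2) → (A=2, B=4, C=2, D=2, E=5, F=2, G=2)
step 2: fire T1:  (A=2, B=4, C=2, D=2, E=5, F=2, G=2) → (A=2, B=6, C=2, D=1, E=6, F=0, G=2)
step 3: fire T0:  (A=2, B=6, C=2, D=1, E=6, F=0, G=2) → (A=2, B=6, C=2, D=1, E=3, F=0, G=4)
step 4: fire T0:  (A=2, B=6, C=2, D=1, E=3, F=0, G=4) → (A=2, B=6, C=2, D=1, E=0, F=0, G=6)

(A=2, B=6, C=2, D=1, E=0, F=0, G=6)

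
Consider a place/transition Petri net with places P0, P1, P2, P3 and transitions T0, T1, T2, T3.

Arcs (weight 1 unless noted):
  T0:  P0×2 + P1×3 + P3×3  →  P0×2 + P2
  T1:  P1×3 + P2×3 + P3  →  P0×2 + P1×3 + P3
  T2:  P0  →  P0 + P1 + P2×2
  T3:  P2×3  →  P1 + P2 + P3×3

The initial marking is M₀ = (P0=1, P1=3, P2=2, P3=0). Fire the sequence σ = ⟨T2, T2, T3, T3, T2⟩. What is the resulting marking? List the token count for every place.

(P0=1, P1=8, P2=4, P3=6)

step 1: fire T2:  (P0=1, P1=3, P2=2, P3=0) → (P0=1, P1=4, P2=4, P3=0)
step 2: fire T2:  (P0=1, P1=4, P2=4, P3=0) → (P0=1, P1=5, P2=6, P3=0)
step 3: fire T3:  (P0=1, P1=5, P2=6, P3=0) → (P0=1, P1=6, P2=4, P3=3)
step 4: fire T3:  (P0=1, P1=6, P2=4, P3=3) → (P0=1, P1=7, P2=2, P3=6)
step 5: fire T2:  (P0=1, P1=7, P2=2, P3=6) → (P0=1, P1=8, P2=4, P3=6)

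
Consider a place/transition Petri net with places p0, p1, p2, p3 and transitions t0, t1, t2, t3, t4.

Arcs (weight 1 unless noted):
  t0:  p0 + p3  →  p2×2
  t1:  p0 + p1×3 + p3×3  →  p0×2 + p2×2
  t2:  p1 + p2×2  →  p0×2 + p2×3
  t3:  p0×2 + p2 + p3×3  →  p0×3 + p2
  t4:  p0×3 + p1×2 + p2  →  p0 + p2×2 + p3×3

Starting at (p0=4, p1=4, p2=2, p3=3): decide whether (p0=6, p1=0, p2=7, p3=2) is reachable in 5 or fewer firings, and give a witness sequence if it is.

YES — reachable via ⟨t0, t2, t2, t4, t3⟩ (5 firings)

step 1: fire t0:  (p0=4, p1=4, p2=2, p3=3) → (p0=3, p1=4, p2=4, p3=2)
step 2: fire t2:  (p0=3, p1=4, p2=4, p3=2) → (p0=5, p1=3, p2=5, p3=2)
step 3: fire t2:  (p0=5, p1=3, p2=5, p3=2) → (p0=7, p1=2, p2=6, p3=2)
step 4: fire t4:  (p0=7, p1=2, p2=6, p3=2) → (p0=5, p1=0, p2=7, p3=5)
step 5: fire t3:  (p0=5, p1=0, p2=7, p3=5) → (p0=6, p1=0, p2=7, p3=2)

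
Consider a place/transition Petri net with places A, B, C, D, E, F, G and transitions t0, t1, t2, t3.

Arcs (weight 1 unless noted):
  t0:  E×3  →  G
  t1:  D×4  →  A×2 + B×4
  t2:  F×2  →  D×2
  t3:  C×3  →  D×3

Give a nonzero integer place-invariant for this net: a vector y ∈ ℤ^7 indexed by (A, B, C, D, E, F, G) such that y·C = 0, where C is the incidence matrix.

y = (A:2, B:-1, C:0, D:0, E:0, F:0, G:0)

Incidence matrix C (rows=places, cols=transitions):
       t0   t1   t2   t3
    A   0    2    0    0
    B   0    4    0    0
    C   0    0    0   -3
    D   0   -4    2    3
    E  -3    0    0    0
    F   0    0   -2    0
    G   1    0    0    0

Candidate y = [2, -1, 0, 0, 0, 0, 0]; check y·C column-wise:
  col t0: 2·0 + -1·0 + 0·-3 + 0·1 = 0
  col t1: 2·2 + -1·4 + 0·-4 = 0
  col t2: 2·0 + -1·0 + 0·2 + 0·-2 = 0
  col t3: 2·0 + -1·0 + 0·-3 + 0·3 = 0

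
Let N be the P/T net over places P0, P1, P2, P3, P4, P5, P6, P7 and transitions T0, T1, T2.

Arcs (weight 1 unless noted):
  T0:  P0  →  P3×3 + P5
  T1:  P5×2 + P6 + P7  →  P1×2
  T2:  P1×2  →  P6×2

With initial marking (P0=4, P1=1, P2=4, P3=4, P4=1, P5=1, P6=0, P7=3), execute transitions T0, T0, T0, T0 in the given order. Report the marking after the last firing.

(P0=0, P1=1, P2=4, P3=16, P4=1, P5=5, P6=0, P7=3)

step 1: fire T0:  (P0=4, P1=1, P2=4, P3=4, P4=1, P5=1, P6=0, P7=3) → (P0=3, P1=1, P2=4, P3=7, P4=1, P5=2, P6=0, P7=3)
step 2: fire T0:  (P0=3, P1=1, P2=4, P3=7, P4=1, P5=2, P6=0, P7=3) → (P0=2, P1=1, P2=4, P3=10, P4=1, P5=3, P6=0, P7=3)
step 3: fire T0:  (P0=2, P1=1, P2=4, P3=10, P4=1, P5=3, P6=0, P7=3) → (P0=1, P1=1, P2=4, P3=13, P4=1, P5=4, P6=0, P7=3)
step 4: fire T0:  (P0=1, P1=1, P2=4, P3=13, P4=1, P5=4, P6=0, P7=3) → (P0=0, P1=1, P2=4, P3=16, P4=1, P5=5, P6=0, P7=3)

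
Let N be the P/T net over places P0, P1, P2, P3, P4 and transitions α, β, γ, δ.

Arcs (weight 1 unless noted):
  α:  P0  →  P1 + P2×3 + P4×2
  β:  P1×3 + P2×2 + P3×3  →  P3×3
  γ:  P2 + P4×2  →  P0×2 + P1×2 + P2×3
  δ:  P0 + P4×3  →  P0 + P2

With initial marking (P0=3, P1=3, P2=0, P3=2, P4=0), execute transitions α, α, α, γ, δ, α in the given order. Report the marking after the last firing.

(P0=1, P1=9, P2=15, P3=2, P4=3)

step 1: fire α:  (P0=3, P1=3, P2=0, P3=2, P4=0) → (P0=2, P1=4, P2=3, P3=2, P4=2)
step 2: fire α:  (P0=2, P1=4, P2=3, P3=2, P4=2) → (P0=1, P1=5, P2=6, P3=2, P4=4)
step 3: fire α:  (P0=1, P1=5, P2=6, P3=2, P4=4) → (P0=0, P1=6, P2=9, P3=2, P4=6)
step 4: fire γ:  (P0=0, P1=6, P2=9, P3=2, P4=6) → (P0=2, P1=8, P2=11, P3=2, P4=4)
step 5: fire δ:  (P0=2, P1=8, P2=11, P3=2, P4=4) → (P0=2, P1=8, P2=12, P3=2, P4=1)
step 6: fire α:  (P0=2, P1=8, P2=12, P3=2, P4=1) → (P0=1, P1=9, P2=15, P3=2, P4=3)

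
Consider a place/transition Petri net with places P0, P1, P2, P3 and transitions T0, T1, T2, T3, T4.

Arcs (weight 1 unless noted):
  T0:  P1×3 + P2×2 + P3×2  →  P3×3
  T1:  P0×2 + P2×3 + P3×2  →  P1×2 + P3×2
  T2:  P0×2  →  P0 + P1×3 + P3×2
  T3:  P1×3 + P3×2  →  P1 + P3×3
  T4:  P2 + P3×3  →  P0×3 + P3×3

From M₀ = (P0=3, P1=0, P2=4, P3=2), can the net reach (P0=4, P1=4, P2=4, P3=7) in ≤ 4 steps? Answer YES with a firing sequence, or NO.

depth 0: 1 marking
depth 1: 3 markings reached so far
depth 2: 8 markings reached so far
depth 3: 16 markings reached so far
depth 4: 29 markings reached so far
target is not among the 29 markings reachable within 4 steps

NO — not reachable within 4 firings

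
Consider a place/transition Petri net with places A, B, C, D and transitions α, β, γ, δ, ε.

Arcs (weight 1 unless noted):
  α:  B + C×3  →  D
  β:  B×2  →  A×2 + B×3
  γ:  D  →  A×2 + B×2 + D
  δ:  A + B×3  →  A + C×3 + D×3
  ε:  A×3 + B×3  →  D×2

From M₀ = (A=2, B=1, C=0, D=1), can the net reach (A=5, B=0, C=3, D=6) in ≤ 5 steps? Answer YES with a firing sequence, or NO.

YES — reachable via ⟨γ, β, γ, δ, ε⟩ (5 firings)

step 1: fire γ:  (A=2, B=1, C=0, D=1) → (A=4, B=3, C=0, D=1)
step 2: fire β:  (A=4, B=3, C=0, D=1) → (A=6, B=4, C=0, D=1)
step 3: fire γ:  (A=6, B=4, C=0, D=1) → (A=8, B=6, C=0, D=1)
step 4: fire δ:  (A=8, B=6, C=0, D=1) → (A=8, B=3, C=3, D=4)
step 5: fire ε:  (A=8, B=3, C=3, D=4) → (A=5, B=0, C=3, D=6)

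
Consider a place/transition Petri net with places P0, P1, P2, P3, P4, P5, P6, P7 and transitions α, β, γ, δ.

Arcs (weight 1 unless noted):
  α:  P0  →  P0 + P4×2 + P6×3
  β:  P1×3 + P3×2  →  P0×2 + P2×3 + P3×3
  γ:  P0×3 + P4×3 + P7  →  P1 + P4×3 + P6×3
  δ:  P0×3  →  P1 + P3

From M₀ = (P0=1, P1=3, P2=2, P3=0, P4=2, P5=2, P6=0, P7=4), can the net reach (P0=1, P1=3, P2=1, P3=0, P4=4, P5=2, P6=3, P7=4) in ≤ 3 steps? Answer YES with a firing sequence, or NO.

depth 0: 1 marking
depth 1: 2 markings reached so far
depth 2: 3 markings reached so far
depth 3: 4 markings reached so far
target is not among the 4 markings reachable within 3 steps

NO — not reachable within 3 firings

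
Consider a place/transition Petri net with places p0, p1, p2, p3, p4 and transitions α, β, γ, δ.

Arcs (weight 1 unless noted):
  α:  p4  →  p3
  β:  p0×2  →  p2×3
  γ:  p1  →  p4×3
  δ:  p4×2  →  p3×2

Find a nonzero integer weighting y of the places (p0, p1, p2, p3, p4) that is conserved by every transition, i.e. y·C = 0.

Incidence matrix C (rows=places, cols=transitions):
        α    β    γ    δ
   p0   0   -2    0    0
   p1   0    0   -1    0
   p2   0    3    0    0
   p3   1    0    0    2
   p4  -1    0    3   -2

Candidate y = [3, 0, 2, 0, 0]; check y·C column-wise:
  col α: 3·0 + 2·0 + 0·1 + 0·-1 = 0
  col β: 3·-2 + 2·3 = 0
  col γ: 3·0 + 0·-1 + 2·0 + 0·3 = 0
  col δ: 3·0 + 2·0 + 0·2 + 0·-2 = 0

y = (p0:3, p1:0, p2:2, p3:0, p4:0)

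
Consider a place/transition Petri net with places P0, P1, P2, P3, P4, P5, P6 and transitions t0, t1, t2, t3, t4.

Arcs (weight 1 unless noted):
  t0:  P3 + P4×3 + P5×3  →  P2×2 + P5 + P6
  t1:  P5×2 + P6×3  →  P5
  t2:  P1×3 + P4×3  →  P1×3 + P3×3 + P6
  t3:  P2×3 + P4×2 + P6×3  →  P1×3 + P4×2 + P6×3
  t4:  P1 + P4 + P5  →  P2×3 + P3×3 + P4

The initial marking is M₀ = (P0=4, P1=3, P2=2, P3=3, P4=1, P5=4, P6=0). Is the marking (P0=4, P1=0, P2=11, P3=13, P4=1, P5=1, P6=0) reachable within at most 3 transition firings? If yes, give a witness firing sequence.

depth 0: 1 marking
depth 1: 2 markings reached so far
depth 2: 3 markings reached so far
depth 3: 4 markings reached so far
target is not among the 4 markings reachable within 3 steps

NO — not reachable within 3 firings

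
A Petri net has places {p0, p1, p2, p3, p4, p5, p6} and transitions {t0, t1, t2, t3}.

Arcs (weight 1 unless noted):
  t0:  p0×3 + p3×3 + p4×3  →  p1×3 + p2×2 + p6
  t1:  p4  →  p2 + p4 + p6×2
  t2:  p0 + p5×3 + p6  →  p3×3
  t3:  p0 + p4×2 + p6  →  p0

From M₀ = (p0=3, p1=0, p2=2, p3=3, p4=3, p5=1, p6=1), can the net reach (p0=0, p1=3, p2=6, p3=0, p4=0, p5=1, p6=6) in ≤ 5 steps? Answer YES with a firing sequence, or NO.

YES — reachable via ⟨t1, t1, t0⟩ (3 firings)

step 1: fire t1:  (p0=3, p1=0, p2=2, p3=3, p4=3, p5=1, p6=1) → (p0=3, p1=0, p2=3, p3=3, p4=3, p5=1, p6=3)
step 2: fire t1:  (p0=3, p1=0, p2=3, p3=3, p4=3, p5=1, p6=3) → (p0=3, p1=0, p2=4, p3=3, p4=3, p5=1, p6=5)
step 3: fire t0:  (p0=3, p1=0, p2=4, p3=3, p4=3, p5=1, p6=5) → (p0=0, p1=3, p2=6, p3=0, p4=0, p5=1, p6=6)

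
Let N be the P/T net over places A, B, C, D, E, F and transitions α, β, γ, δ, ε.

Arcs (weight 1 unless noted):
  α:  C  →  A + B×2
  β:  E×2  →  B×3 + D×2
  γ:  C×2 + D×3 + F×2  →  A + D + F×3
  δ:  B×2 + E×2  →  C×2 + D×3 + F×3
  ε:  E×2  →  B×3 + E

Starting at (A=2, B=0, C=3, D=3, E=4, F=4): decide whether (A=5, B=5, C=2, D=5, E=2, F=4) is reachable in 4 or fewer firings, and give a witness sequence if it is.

depth 0: 1 marking
depth 1: 5 markings reached so far
depth 2: 17 markings reached so far
depth 3: 37 markings reached so far
depth 4: 61 markings reached so far
target is not among the 61 markings reachable within 4 steps

NO — not reachable within 4 firings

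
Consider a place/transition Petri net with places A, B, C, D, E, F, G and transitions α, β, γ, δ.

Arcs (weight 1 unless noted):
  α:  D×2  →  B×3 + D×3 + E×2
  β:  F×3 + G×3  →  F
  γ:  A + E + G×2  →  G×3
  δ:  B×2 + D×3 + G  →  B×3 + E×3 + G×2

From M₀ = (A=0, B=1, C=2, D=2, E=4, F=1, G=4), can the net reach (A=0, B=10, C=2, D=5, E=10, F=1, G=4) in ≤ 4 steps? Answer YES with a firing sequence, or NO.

YES — reachable via ⟨α, α, α⟩ (3 firings)

step 1: fire α:  (A=0, B=1, C=2, D=2, E=4, F=1, G=4) → (A=0, B=4, C=2, D=3, E=6, F=1, G=4)
step 2: fire α:  (A=0, B=4, C=2, D=3, E=6, F=1, G=4) → (A=0, B=7, C=2, D=4, E=8, F=1, G=4)
step 3: fire α:  (A=0, B=7, C=2, D=4, E=8, F=1, G=4) → (A=0, B=10, C=2, D=5, E=10, F=1, G=4)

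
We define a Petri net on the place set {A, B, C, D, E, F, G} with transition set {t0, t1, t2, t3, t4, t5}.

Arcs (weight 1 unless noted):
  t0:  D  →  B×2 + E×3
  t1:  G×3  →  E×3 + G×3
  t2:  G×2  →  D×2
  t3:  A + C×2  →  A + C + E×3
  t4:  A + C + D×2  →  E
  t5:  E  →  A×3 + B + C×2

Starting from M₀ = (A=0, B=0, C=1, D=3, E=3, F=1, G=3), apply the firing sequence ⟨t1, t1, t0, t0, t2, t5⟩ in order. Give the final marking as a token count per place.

step 1: fire t1:  (A=0, B=0, C=1, D=3, E=3, F=1, G=3) → (A=0, B=0, C=1, D=3, E=6, F=1, G=3)
step 2: fire t1:  (A=0, B=0, C=1, D=3, E=6, F=1, G=3) → (A=0, B=0, C=1, D=3, E=9, F=1, G=3)
step 3: fire t0:  (A=0, B=0, C=1, D=3, E=9, F=1, G=3) → (A=0, B=2, C=1, D=2, E=12, F=1, G=3)
step 4: fire t0:  (A=0, B=2, C=1, D=2, E=12, F=1, G=3) → (A=0, B=4, C=1, D=1, E=15, F=1, G=3)
step 5: fire t2:  (A=0, B=4, C=1, D=1, E=15, F=1, G=3) → (A=0, B=4, C=1, D=3, E=15, F=1, G=1)
step 6: fire t5:  (A=0, B=4, C=1, D=3, E=15, F=1, G=1) → (A=3, B=5, C=3, D=3, E=14, F=1, G=1)

(A=3, B=5, C=3, D=3, E=14, F=1, G=1)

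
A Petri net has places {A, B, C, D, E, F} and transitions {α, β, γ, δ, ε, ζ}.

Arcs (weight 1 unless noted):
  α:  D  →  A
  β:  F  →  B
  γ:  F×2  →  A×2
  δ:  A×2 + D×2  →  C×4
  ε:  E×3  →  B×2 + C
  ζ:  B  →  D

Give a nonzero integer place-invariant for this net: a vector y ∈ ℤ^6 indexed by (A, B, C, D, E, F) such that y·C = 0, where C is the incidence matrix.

Incidence matrix C (rows=places, cols=transitions):
        α    β    γ    δ    ε    ζ
    A   1    0    2   -2    0    0
    B   0    1    0    0    2   -1
    C   0    0    0    4    1    0
    D  -1    0    0   -2    0    1
    E   0    0    0    0   -3    0
    F   0   -1   -2    0    0    0

Candidate y = [1, 1, 1, 1, 1, 1]; check y·C column-wise:
  col α: 1·1 + 1·0 + 1·0 + 1·-1 + 1·0 + 1·0 = 0
  col β: 1·0 + 1·1 + 1·0 + 1·0 + 1·0 + 1·-1 = 0
  col γ: 1·2 + 1·0 + 1·0 + 1·0 + 1·0 + 1·-2 = 0
  col δ: 1·-2 + 1·0 + 1·4 + 1·-2 + 1·0 + 1·0 = 0
  col ε: 1·0 + 1·2 + 1·1 + 1·0 + 1·-3 + 1·0 = 0
  col ζ: 1·0 + 1·-1 + 1·0 + 1·1 + 1·0 + 1·0 = 0

y = (A:1, B:1, C:1, D:1, E:1, F:1)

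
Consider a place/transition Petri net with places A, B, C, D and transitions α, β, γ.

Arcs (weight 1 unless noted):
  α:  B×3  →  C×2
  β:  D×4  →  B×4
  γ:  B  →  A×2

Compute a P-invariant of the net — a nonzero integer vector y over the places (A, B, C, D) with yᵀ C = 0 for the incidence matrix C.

y = (A:1, B:2, C:3, D:2)

Incidence matrix C (rows=places, cols=transitions):
        α    β    γ
    A   0    0    2
    B  -3    4   -1
    C   2    0    0
    D   0   -4    0

Candidate y = [1, 2, 3, 2]; check y·C column-wise:
  col α: 1·0 + 2·-3 + 3·2 + 2·0 = 0
  col β: 1·0 + 2·4 + 3·0 + 2·-4 = 0
  col γ: 1·2 + 2·-1 + 3·0 + 2·0 = 0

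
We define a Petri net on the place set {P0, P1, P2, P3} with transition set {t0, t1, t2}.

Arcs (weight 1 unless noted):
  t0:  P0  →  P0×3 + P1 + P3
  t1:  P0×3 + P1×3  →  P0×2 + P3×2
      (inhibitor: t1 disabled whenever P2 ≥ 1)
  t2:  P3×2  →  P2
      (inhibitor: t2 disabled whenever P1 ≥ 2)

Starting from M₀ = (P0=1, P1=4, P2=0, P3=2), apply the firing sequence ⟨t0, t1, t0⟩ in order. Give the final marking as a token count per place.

(P0=4, P1=3, P2=0, P3=6)

step 1: fire t0:  (P0=1, P1=4, P2=0, P3=2) → (P0=3, P1=5, P2=0, P3=3)
step 2: fire t1:  (P0=3, P1=5, P2=0, P3=3) → (P0=2, P1=2, P2=0, P3=5)
step 3: fire t0:  (P0=2, P1=2, P2=0, P3=5) → (P0=4, P1=3, P2=0, P3=6)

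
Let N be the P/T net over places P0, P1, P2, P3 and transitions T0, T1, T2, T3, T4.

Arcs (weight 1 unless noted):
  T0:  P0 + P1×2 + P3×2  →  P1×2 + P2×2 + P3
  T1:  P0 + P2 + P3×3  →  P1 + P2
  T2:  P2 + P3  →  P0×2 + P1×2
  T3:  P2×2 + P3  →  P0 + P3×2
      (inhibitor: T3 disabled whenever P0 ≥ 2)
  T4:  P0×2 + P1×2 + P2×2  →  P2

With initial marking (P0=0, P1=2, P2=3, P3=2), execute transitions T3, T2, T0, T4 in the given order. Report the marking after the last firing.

(P0=0, P1=2, P2=1, P3=1)

step 1: fire T3:  (P0=0, P1=2, P2=3, P3=2) → (P0=1, P1=2, P2=1, P3=3)
step 2: fire T2:  (P0=1, P1=2, P2=1, P3=3) → (P0=3, P1=4, P2=0, P3=2)
step 3: fire T0:  (P0=3, P1=4, P2=0, P3=2) → (P0=2, P1=4, P2=2, P3=1)
step 4: fire T4:  (P0=2, P1=4, P2=2, P3=1) → (P0=0, P1=2, P2=1, P3=1)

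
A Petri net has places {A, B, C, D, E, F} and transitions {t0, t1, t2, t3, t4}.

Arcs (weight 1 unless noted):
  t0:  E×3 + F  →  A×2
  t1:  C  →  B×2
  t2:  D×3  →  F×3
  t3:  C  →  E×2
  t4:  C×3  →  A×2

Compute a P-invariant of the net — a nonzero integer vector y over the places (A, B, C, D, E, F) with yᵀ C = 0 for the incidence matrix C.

y = (A:3, B:1, C:2, D:3, E:1, F:3)

Incidence matrix C (rows=places, cols=transitions):
       t0   t1   t2   t3   t4
    A   2    0    0    0    2
    B   0    2    0    0    0
    C   0   -1    0   -1   -3
    D   0    0   -3    0    0
    E  -3    0    0    2    0
    F  -1    0    3    0    0

Candidate y = [3, 1, 2, 3, 1, 3]; check y·C column-wise:
  col t0: 3·2 + 1·0 + 2·0 + 3·0 + 1·-3 + 3·-1 = 0
  col t1: 3·0 + 1·2 + 2·-1 + 3·0 + 1·0 + 3·0 = 0
  col t2: 3·0 + 1·0 + 2·0 + 3·-3 + 1·0 + 3·3 = 0
  col t3: 3·0 + 1·0 + 2·-1 + 3·0 + 1·2 + 3·0 = 0
  col t4: 3·2 + 1·0 + 2·-3 + 3·0 + 1·0 + 3·0 = 0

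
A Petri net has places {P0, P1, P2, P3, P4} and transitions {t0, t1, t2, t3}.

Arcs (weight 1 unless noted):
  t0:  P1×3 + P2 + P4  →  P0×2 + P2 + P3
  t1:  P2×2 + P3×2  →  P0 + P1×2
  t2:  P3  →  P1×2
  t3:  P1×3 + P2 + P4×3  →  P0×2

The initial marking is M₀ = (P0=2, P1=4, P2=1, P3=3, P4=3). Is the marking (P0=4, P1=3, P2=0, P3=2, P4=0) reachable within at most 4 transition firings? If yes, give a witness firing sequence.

YES — reachable via ⟨t2, t3⟩ (2 firings)

step 1: fire t2:  (P0=2, P1=4, P2=1, P3=3, P4=3) → (P0=2, P1=6, P2=1, P3=2, P4=3)
step 2: fire t3:  (P0=2, P1=6, P2=1, P3=2, P4=3) → (P0=4, P1=3, P2=0, P3=2, P4=0)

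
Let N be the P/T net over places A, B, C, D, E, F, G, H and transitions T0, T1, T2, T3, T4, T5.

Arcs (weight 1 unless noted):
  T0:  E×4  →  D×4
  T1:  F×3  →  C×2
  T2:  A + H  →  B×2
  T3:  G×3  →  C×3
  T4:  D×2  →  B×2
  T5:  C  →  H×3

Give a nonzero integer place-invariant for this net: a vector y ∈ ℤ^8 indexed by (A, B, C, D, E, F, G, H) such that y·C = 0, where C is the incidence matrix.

Incidence matrix C (rows=places, cols=transitions):
       T0   T1   T2   T3   T4   T5
    A   0    0   -1    0    0    0
    B   0    0    2    0    2    0
    C   0    2    0    3    0   -1
    D   4    0    0    0   -2    0
    E  -4    0    0    0    0    0
    F   0   -3    0    0    0    0
    G   0    0    0   -3    0    0
    H   0    0   -1    0    0    3

Candidate y = [2, 1, 0, 1, 1, 0, 0, 0]; check y·C column-wise:
  col T0: 2·0 + 1·0 + 1·4 + 1·-4 = 0
  col T1: 2·0 + 1·0 + 0·2 + 1·0 + 1·0 + 0·-3 = 0
  col T2: 2·-1 + 1·2 + 1·0 + 1·0 + 0·-1 = 0
  col T3: 2·0 + 1·0 + 0·3 + 1·0 + 1·0 + 0·-3 = 0
  col T4: 2·0 + 1·2 + 1·-2 + 1·0 = 0
  col T5: 2·0 + 1·0 + 0·-1 + 1·0 + 1·0 + 0·3 = 0

y = (A:2, B:1, C:0, D:1, E:1, F:0, G:0, H:0)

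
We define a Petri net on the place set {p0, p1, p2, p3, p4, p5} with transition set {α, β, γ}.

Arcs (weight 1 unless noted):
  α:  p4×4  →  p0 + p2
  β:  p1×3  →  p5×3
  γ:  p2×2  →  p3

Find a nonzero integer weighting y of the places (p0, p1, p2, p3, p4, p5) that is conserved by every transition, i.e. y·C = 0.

y = (p0:1, p1:0, p2:-1, p3:-2, p4:0, p5:0)

Incidence matrix C (rows=places, cols=transitions):
        α    β    γ
   p0   1    0    0
   p1   0   -3    0
   p2   1    0   -2
   p3   0    0    1
   p4  -4    0    0
   p5   0    3    0

Candidate y = [1, 0, -1, -2, 0, 0]; check y·C column-wise:
  col α: 1·1 + -1·1 + -2·0 + 0·-4 = 0
  col β: 1·0 + 0·-3 + -1·0 + -2·0 + 0·3 = 0
  col γ: 1·0 + -1·-2 + -2·1 = 0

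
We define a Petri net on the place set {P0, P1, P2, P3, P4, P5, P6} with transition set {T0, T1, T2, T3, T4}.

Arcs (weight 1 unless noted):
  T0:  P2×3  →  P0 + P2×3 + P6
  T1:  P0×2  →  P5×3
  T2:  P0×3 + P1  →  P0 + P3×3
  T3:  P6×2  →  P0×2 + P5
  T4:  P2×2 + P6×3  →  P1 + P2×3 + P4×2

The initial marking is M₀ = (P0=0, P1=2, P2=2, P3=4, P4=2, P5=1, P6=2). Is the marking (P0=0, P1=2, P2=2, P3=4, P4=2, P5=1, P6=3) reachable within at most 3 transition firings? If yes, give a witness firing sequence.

depth 0: 1 marking
depth 1: 2 markings reached so far
depth 2: 3 markings reached so far
depth 3: 3 markings reached so far
(frontier empty at depth 3; search complete)
target is not among the 3 markings reachable within 3 steps

NO — not reachable within 3 firings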